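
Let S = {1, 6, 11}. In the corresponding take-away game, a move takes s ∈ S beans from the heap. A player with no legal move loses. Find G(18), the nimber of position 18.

n :  0  1  2  3  4  5  6  7  8  9 10 11 12 13 14 15 16 17 18
G :  0  1  0  1  0  1  2  0  1  0  1  2  0  1  0  1  0  1  2

2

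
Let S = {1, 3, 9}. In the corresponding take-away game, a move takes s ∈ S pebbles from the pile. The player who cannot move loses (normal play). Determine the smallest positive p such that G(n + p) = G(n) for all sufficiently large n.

2

n :  0  1  2  3  4  5  6  7  8  9 10 11 12 13 14
G :  0  1  0  1  0  1  0  1  0  1  0  1  0  1  0
G(n+2) = G(n) holds for n = 0,…,8 (a full window of length max(S) = 9), so the sequence is purely periodic with period 2.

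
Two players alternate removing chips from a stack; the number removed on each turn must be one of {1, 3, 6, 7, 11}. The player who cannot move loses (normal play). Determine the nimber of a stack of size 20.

G(0) = 0
G(1) = mex{0} = 1
G(2) = mex{1} = 0
G(3) = mex{0,0} = 1
G(4) = mex{1,1} = 0
G(5) = mex{0,0} = 1
G(6) = mex{1,1,0} = 2
G(7) = mex{2,0,1,0} = 3
G(8) = mex{3,1,0,1} = 2
G(9) = mex{2,2,1,0} = 3
G(10) = mex{3,3,0,1} = 2
G(11) = mex{2,2,1,0,0} = 3
G(12) = mex{3,3,2,1,1} = 0
G(13) = mex{0,2,3,2,0} = 1
G(14) = mex{1,3,2,3,1} = 0
G(15) = mex{0,0,3,2,0} = 1
G(16) = mex{1,1,2,3,1} = 0
G(17) = mex{0,0,3,2,2} = 1
G(18) = mex{1,1,0,3,3} = 2
G(19) = mex{2,0,1,0,2} = 3
G(20) = mex{3,1,0,1,3} = 2

2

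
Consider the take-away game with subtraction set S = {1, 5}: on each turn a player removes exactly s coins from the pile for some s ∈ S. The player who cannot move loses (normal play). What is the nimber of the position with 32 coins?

n :  0  1  2  3  4  5  6  7  8  9 10 11 12 13 14 15 16 17 18 19 20 21 22 23 24 25 26 27 28 29 30 31 32
G :  0  1  0  1  0  1  0  1  0  1  0  1  0  1  0  1  0  1  0  1  0  1  0  1  0  1  0  1  0  1  0  1  0

0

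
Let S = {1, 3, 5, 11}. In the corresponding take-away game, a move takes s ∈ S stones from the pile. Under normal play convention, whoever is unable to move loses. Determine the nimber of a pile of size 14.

G(0) = 0
G(1) = mex{0} = 1
G(2) = mex{1} = 0
G(3) = mex{0,0} = 1
G(4) = mex{1,1} = 0
G(5) = mex{0,0,0} = 1
G(6) = mex{1,1,1} = 0
G(7) = mex{0,0,0} = 1
G(8) = mex{1,1,1} = 0
G(9) = mex{0,0,0} = 1
G(10) = mex{1,1,1} = 0
G(11) = mex{0,0,0,0} = 1
G(12) = mex{1,1,1,1} = 0
G(13) = mex{0,0,0,0} = 1
G(14) = mex{1,1,1,1} = 0

0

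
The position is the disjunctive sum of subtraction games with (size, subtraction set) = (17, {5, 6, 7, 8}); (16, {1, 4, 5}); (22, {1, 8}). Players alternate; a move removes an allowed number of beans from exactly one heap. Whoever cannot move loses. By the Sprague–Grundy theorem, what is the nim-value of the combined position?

0

Heap A, S = {5, 6, 7, 8}:
n :  0  1  2  3  4  5  6  7  8  9 10 11 12 13 14 15 16 17
G :  0  0  0  0  0  1  1  1  1  1  2  2  2  0  0  0  0  0
G_A(17) = 0.
Heap B, S = {1, 4, 5}:
G(0) = 0
G(1) = mex{0} = 1
G(2) = mex{1} = 0
G(3) = mex{0} = 1
G(4) = mex{1,0} = 2
G(5) = mex{2,1,0} = 3
G(6) = mex{3,0,1} = 2
G(7) = mex{2,1,0} = 3
G(8) = mex{3,2,1} = 0
G(9) = mex{0,3,2} = 1
G(10) = mex{1,2,3} = 0
G(11) = mex{0,3,2} = 1
G(12) = mex{1,0,3} = 2
G(13) = mex{2,1,0} = 3
G(14) = mex{3,0,1} = 2
G(15) = mex{2,1,0} = 3
G(16) = mex{3,2,1} = 0
G_B(16) = 0.
Heap C, S = {1, 8}:
G(0) = 0
G(1) = mex{0} = 1
G(2) = mex{1} = 0
G(3) = mex{0} = 1
G(4) = mex{1} = 0
G(5) = mex{0} = 1
G(6) = mex{1} = 0
G(7) = mex{0} = 1
G(8) = mex{1,0} = 2
G(9) = mex{2,1} = 0
G(10) = mex{0,0} = 1
G(11) = mex{1,1} = 0
G(12) = mex{0,0} = 1
G(13) = mex{1,1} = 0
G(14) = mex{0,0} = 1
G(15) = mex{1,1} = 0
G(16) = mex{0,2} = 1
G(17) = mex{1,0} = 2
G(18) = mex{2,1} = 0
G(19) = mex{0,0} = 1
G(20) = mex{1,1} = 0
G(21) = mex{0,0} = 1
G(22) = mex{1,1} = 0
G_C(22) = 0.
Combined Grundy value = 0 ⊕ 0 ⊕ 0 = 0.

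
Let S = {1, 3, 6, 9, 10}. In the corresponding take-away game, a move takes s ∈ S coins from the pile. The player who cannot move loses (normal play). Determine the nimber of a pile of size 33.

1

G(0) = 0
G(1) = mex{0} = 1
G(2) = mex{1} = 0
G(3) = mex{0,0} = 1
G(4) = mex{1,1} = 0
G(5) = mex{0,0} = 1
G(6) = mex{1,1,0} = 2
G(7) = mex{2,0,1} = 3
G(8) = mex{3,1,0} = 2
G(9) = mex{2,2,1,0} = 3
G(10) = mex{3,3,0,1,0} = 2
G(11) = mex{2,2,1,0,1} = 3
G(12) = mex{3,3,2,1,0} = 4
G(13) = mex{4,2,3,0,1} = 5
G(14) = mex{5,3,2,1,0} = 4
G(15) = mex{4,4,3,2,1} = 0
G(16) = mex{0,5,2,3,2} = 1
G(17) = mex{1,4,3,2,3} = 0
G(18) = mex{0,0,4,3,2} = 1
G(19) = mex{1,1,5,2,3} = 0
G(20) = mex{0,0,4,3,2} = 1
G(21) = mex{1,1,0,4,3} = 2
G(22) = mex{2,0,1,5,4} = 3
G(23) = mex{3,1,0,4,5} = 2
G(24) = mex{2,2,1,0,4} = 3
G(25) = mex{3,3,0,1,0} = 2
G(26) = mex{2,2,1,0,1} = 3
G(27) = mex{3,3,2,1,0} = 4
G(28) = mex{4,2,3,0,1} = 5
G(29) = mex{5,3,2,1,0} = 4
G(30) = mex{4,4,3,2,1} = 0
G(31) = mex{0,5,2,3,2} = 1
G(32) = mex{1,4,3,2,3} = 0
G(33) = mex{0,0,4,3,2} = 1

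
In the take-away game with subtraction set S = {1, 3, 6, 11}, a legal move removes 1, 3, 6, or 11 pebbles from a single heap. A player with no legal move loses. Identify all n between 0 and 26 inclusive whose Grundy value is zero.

0, 2, 4, 9, 14, 16, 18, 23

n :  0  1  2  3  4  5  6  7  8  9 10 11 12 13 14 15 16 17 18 19 20 21 22 23 24 25 26
G :  0  1  0  1  0  1  2  3  2  0  1  3  4  2  0  1  0  1  0  1  2  3  2  0  1  3  4
P-positions are exactly the n with G(n) = 0.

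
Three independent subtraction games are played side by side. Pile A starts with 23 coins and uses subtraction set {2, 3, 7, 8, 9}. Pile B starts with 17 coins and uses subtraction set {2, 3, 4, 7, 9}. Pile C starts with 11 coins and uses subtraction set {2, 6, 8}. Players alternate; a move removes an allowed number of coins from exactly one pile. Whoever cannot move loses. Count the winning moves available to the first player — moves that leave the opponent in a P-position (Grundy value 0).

3

Pile A, S = {2, 3, 7, 8, 9}:
G(0) = 0
G(1) = mex{} = 0
G(2) = mex{0} = 1
G(3) = mex{0,0} = 1
G(4) = mex{1,0} = 2
G(5) = mex{1,1} = 0
G(6) = mex{2,1} = 0
G(7) = mex{0,2,0} = 1
G(8) = mex{0,0,0,0} = 1
G(9) = mex{1,0,1,0,0} = 2
G(10) = mex{1,1,1,1,0} = 2
G(11) = mex{2,1,2,1,1} = 0
G(12) = mex{2,2,0,2,1} = 3
G(13) = mex{0,2,0,0,2} = 1
G(14) = mex{3,0,1,0,0} = 2
G(15) = mex{1,3,1,1,0} = 2
G(16) = mex{2,1,2,1,1} = 0
G(17) = mex{2,2,2,2,1} = 0
G(18) = mex{0,2,0,2,2} = 1
G(19) = mex{0,0,3,0,2} = 1
G(20) = mex{1,0,1,3,0} = 2
G(21) = mex{1,1,2,1,3} = 0
G(22) = mex{2,1,2,2,1} = 0
G(23) = mex{0,2,0,2,2} = 1
G_A(23) = 1.
Pile B, S = {2, 3, 4, 7, 9}:
n :  0  1  2  3  4  5  6  7  8  9 10 11 12 13 14 15 16 17
G :  0  0  1  1  2  2  0  3  1  4  2  0  0  1  1  2  2  0
G_B(17) = 0.
Pile C, S = {2, 6, 8}:
G(0) = 0
G(1) = mex{} = 0
G(2) = mex{0} = 1
G(3) = mex{0} = 1
G(4) = mex{1} = 0
G(5) = mex{1} = 0
G(6) = mex{0,0} = 1
G(7) = mex{0,0} = 1
G(8) = mex{1,1,0} = 2
G(9) = mex{1,1,0} = 2
G(10) = mex{2,0,1} = 3
G(11) = mex{2,0,1} = 3
G_C(11) = 3.
Combined Grundy value = 1 ⊕ 0 ⊕ 3 = 2.
A winning move leaves total XOR = 0, i.e. changes one component's Grundy value g to g ⊕ X where X is the current total.
Pile A: need g' = 1⊕2 = 3. Options: 23−2→G=0, 23−3→G=2, 23−7→G=0, 23−8→G=2, 23−9→G=2. Hits: 0.
Pile B: need g' = 0⊕2 = 2. Options: 17−2→G=2, 17−3→G=1, 17−4→G=1, 17−7→G=2, 17−9→G=1. Hits: 2.
Pile C: need g' = 3⊕2 = 1. Options: 11−2→G=2, 11−6→G=0, 11−8→G=1. Hits: 1.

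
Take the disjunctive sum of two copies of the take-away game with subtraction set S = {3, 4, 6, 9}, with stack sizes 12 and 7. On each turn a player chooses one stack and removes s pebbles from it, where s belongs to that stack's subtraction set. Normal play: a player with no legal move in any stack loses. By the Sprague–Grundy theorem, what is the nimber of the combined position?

All stacks use S = {3, 4, 6, 9}:
n :  0  1  2  3  4  5  6  7  8  9 10 11 12
G :  0  0  0  1  1  1  2  2  2  3  3  3  0
Stack A: G(12) = 0.
Stack B: G(7) = 2.
Combined Grundy value = 0 ⊕ 2 = 2.

2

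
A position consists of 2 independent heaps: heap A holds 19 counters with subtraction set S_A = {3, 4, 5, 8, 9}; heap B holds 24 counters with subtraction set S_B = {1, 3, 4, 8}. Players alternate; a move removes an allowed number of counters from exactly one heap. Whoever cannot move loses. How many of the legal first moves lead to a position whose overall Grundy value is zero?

3

Heap A, S = {3, 4, 5, 8, 9}:
n :  0  1  2  3  4  5  6  7  8  9 10 11 12 13 14 15 16 17 18 19
G :  0  0  0  1  1  1  2  2  2  3  3  3  0  0  0  1  1  1  2  2
G_A(19) = 2.
Heap B, S = {1, 3, 4, 8}:
G(0) = 0
G(1) = mex{0} = 1
G(2) = mex{1} = 0
G(3) = mex{0,0} = 1
G(4) = mex{1,1,0} = 2
G(5) = mex{2,0,1} = 3
G(6) = mex{3,1,0} = 2
G(7) = mex{2,2,1} = 0
G(8) = mex{0,3,2,0} = 1
G(9) = mex{1,2,3,1} = 0
G(10) = mex{0,0,2,0} = 1
G(11) = mex{1,1,0,1} = 2
G(12) = mex{2,0,1,2} = 3
G(13) = mex{3,1,0,3} = 2
G(14) = mex{2,2,1,2} = 0
G(15) = mex{0,3,2,0} = 1
G(16) = mex{1,2,3,1} = 0
G(17) = mex{0,0,2,0} = 1
G(18) = mex{1,1,0,1} = 2
G(19) = mex{2,0,1,2} = 3
G(20) = mex{3,1,0,3} = 2
G(21) = mex{2,2,1,2} = 0
G(22) = mex{0,3,2,0} = 1
G(23) = mex{1,2,3,1} = 0
G(24) = mex{0,0,2,0} = 1
G_B(24) = 1.
Combined Grundy value = 2 ⊕ 1 = 3.
A winning move leaves total XOR = 0, i.e. changes one component's Grundy value g to g ⊕ X where X is the current total.
Heap A: need g' = 2⊕3 = 1. Options: 19−3→G=1, 19−4→G=1, 19−5→G=0, 19−8→G=3, 19−9→G=3. Hits: 2.
Heap B: need g' = 1⊕3 = 2. Options: 24−1→G=0, 24−3→G=0, 24−4→G=2, 24−8→G=0. Hits: 1.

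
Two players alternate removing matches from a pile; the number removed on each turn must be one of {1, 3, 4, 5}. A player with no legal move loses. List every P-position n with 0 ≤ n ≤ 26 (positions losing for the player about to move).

0, 2, 8, 10, 16, 18, 24, 26

G(0) = 0
G(1) = mex{0} = 1
G(2) = mex{1} = 0
G(3) = mex{0,0} = 1
G(4) = mex{1,1,0} = 2
G(5) = mex{2,0,1,0} = 3
G(6) = mex{3,1,0,1} = 2
G(7) = mex{2,2,1,0} = 3
G(8) = mex{3,3,2,1} = 0
G(9) = mex{0,2,3,2} = 1
G(10) = mex{1,3,2,3} = 0
G(11) = mex{0,0,3,2} = 1
G(12) = mex{1,1,0,3} = 2
G(13) = mex{2,0,1,0} = 3
G(14) = mex{3,1,0,1} = 2
G(15) = mex{2,2,1,0} = 3
G(16) = mex{3,3,2,1} = 0
G(17) = mex{0,2,3,2} = 1
G(18) = mex{1,3,2,3} = 0
G(19) = mex{0,0,3,2} = 1
G(20) = mex{1,1,0,3} = 2
G(21) = mex{2,0,1,0} = 3
G(22) = mex{3,1,0,1} = 2
G(23) = mex{2,2,1,0} = 3
G(24) = mex{3,3,2,1} = 0
G(25) = mex{0,2,3,2} = 1
G(26) = mex{1,3,2,3} = 0
P-positions are exactly the n with G(n) = 0.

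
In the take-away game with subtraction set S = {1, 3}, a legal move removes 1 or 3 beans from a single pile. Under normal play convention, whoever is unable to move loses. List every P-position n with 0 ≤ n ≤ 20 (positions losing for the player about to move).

0, 2, 4, 6, 8, 10, 12, 14, 16, 18, 20

G(0) = 0
G(1) = mex{0} = 1
G(2) = mex{1} = 0
G(3) = mex{0,0} = 1
G(4) = mex{1,1} = 0
G(5) = mex{0,0} = 1
G(6) = mex{1,1} = 0
G(7) = mex{0,0} = 1
G(8) = mex{1,1} = 0
G(9) = mex{0,0} = 1
G(10) = mex{1,1} = 0
G(11) = mex{0,0} = 1
G(12) = mex{1,1} = 0
G(13) = mex{0,0} = 1
G(14) = mex{1,1} = 0
G(15) = mex{0,0} = 1
G(16) = mex{1,1} = 0
G(17) = mex{0,0} = 1
G(18) = mex{1,1} = 0
G(19) = mex{0,0} = 1
G(20) = mex{1,1} = 0
P-positions are exactly the n with G(n) = 0.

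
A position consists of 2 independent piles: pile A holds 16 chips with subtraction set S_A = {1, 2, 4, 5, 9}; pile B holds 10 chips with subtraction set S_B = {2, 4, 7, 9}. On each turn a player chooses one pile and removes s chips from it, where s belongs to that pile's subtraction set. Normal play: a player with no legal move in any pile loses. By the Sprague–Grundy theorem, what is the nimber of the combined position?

Pile A, S = {1, 2, 4, 5, 9}:
G(0) = 0
G(1) = mex{0} = 1
G(2) = mex{1,0} = 2
G(3) = mex{2,1} = 0
G(4) = mex{0,2,0} = 1
G(5) = mex{1,0,1,0} = 2
G(6) = mex{2,1,2,1} = 0
G(7) = mex{0,2,0,2} = 1
G(8) = mex{1,0,1,0} = 2
G(9) = mex{2,1,2,1,0} = 3
G(10) = mex{3,2,0,2,1} = 4
G(11) = mex{4,3,1,0,2} = 5
G(12) = mex{5,4,2,1,0} = 3
G(13) = mex{3,5,3,2,1} = 0
G(14) = mex{0,3,4,3,2} = 1
G(15) = mex{1,0,5,4,0} = 2
G(16) = mex{2,1,3,5,1} = 0
G_A(16) = 0.
Pile B, S = {2, 4, 7, 9}:
n :  0  1  2  3  4  5  6  7  8  9 10
G :  0  0  1  1  2  2  0  3  1  4  2
G_B(10) = 2.
Combined Grundy value = 0 ⊕ 2 = 2.

2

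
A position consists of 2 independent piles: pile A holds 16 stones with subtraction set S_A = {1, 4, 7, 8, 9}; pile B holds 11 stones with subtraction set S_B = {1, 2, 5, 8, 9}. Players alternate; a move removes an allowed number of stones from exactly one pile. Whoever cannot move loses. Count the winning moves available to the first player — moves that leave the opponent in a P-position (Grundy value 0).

Pile A, S = {1, 4, 7, 8, 9}:
n :  0  1  2  3  4  5  6  7  8  9 10 11 12 13 14 15 16
G :  0  1  0  1  2  0  1  2  3  2  3  4  5  3  4  0  1
G_A(16) = 1.
Pile B, S = {1, 2, 5, 8, 9}:
n :  0  1  2  3  4  5  6  7  8  9 10 11
G :  0  1  2  0  1  2  0  1  2  3  0  1
G_B(11) = 1.
Combined Grundy value = 1 ⊕ 1 = 0.
A winning move leaves total XOR = 0, i.e. changes one component's Grundy value g to g ⊕ X where X is the current total.
Pile A: target g' = 1⊕0 = 1, but every legal move changes the Grundy value (mex property), so 0 moves.
Pile B: target g' = 1⊕0 = 1, but every legal move changes the Grundy value (mex property), so 0 moves.

0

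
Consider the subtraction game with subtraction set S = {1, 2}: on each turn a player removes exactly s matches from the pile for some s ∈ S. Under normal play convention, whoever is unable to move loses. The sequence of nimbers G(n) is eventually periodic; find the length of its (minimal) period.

3

n :  0  1  2  3  4  5  6  7  8  9 10 11 12 13 14
G :  0  1  2  0  1  2  0  1  2  0  1  2  0  1  2
G(n+3) = G(n) holds for n = 0,…,1 (a full window of length max(S) = 2), so the sequence is purely periodic with period 3.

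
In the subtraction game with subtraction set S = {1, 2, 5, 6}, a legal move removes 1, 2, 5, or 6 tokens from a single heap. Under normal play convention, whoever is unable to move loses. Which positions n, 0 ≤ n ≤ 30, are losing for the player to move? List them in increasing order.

n :  0  1  2  3  4  5  6  7  8  9 10 11 12 13 14 15 16 17 18 19 20 21 22 23 24 25 26 27 28 29 30
G :  0  1  2  0  1  2  3  0  1  2  0  1  2  3  0  1  2  0  1  2  3  0  1  2  0  1  2  3  0  1  2
P-positions are exactly the n with G(n) = 0.

0, 3, 7, 10, 14, 17, 21, 24, 28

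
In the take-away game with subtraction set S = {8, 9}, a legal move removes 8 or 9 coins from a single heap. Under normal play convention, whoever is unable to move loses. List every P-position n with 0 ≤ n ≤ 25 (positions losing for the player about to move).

0, 1, 2, 3, 4, 5, 6, 7, 17, 18, 19, 20, 21, 22, 23, 24

G(0) = 0
G(1) = mex{} = 0
G(2) = mex{} = 0
G(3) = mex{} = 0
G(4) = mex{} = 0
G(5) = mex{} = 0
G(6) = mex{} = 0
G(7) = mex{} = 0
G(8) = mex{0} = 1
G(9) = mex{0,0} = 1
G(10) = mex{0,0} = 1
G(11) = mex{0,0} = 1
G(12) = mex{0,0} = 1
G(13) = mex{0,0} = 1
G(14) = mex{0,0} = 1
G(15) = mex{0,0} = 1
G(16) = mex{1,0} = 2
G(17) = mex{1,1} = 0
G(18) = mex{1,1} = 0
G(19) = mex{1,1} = 0
G(20) = mex{1,1} = 0
G(21) = mex{1,1} = 0
G(22) = mex{1,1} = 0
G(23) = mex{1,1} = 0
G(24) = mex{2,1} = 0
G(25) = mex{0,2} = 1
P-positions are exactly the n with G(n) = 0.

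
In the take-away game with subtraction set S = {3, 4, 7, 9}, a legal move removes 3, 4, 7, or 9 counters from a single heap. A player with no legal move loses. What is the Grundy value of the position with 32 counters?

n :  0  1  2  3  4  5  6  7  8  9 10 11 12 13 14 15 16 17 18 19 20 21 22 23 24 25 26 27 28 29 30 31 32
G :  0  0  0  1  1  1  2  2  2  3  3  3  0  0  0  1  1  1  2  2  2  3  3  3  0  0  0  1  1  1  2  2  2

2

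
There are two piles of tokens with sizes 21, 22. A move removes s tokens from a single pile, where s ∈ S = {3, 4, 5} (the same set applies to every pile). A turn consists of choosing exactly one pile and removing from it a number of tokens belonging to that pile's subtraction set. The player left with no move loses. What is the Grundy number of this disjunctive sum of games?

All piles use S = {3, 4, 5}:
n :  0  1  2  3  4  5  6  7  8  9 10 11 12 13 14 15 16 17 18 19 20 21 22
G :  0  0  0  1  1  1  2  2  0  0  0  1  1  1  2  2  0  0  0  1  1  1  2
Pile A: G(21) = 1.
Pile B: G(22) = 2.
Combined Grundy value = 1 ⊕ 2 = 3.

3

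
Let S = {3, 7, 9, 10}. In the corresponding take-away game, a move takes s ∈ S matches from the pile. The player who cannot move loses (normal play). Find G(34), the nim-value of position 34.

1

n :  0  1  2  3  4  5  6  7  8  9 10 11 12 13 14 15 16 17 18 19 20 21 22 23 24 25 26 27 28 29 30 31 32 33 34
G :  0  0  0  1  1  1  0  2  2  1  3  3  2  2  0  3  3  1  0  0  0  1  1  1  2  2  2  3  3  3  2  0  0  0  1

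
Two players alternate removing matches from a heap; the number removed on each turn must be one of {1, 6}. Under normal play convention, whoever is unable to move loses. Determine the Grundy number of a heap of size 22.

n :  0  1  2  3  4  5  6  7  8  9 10 11 12 13 14 15 16 17 18 19 20 21 22
G :  0  1  0  1  0  1  2  0  1  0  1  0  1  2  0  1  0  1  0  1  2  0  1

1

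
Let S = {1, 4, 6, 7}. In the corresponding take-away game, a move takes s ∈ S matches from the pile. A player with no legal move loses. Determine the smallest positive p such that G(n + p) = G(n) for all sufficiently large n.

G(0) = 0
G(1) = mex{0} = 1
G(2) = mex{1} = 0
G(3) = mex{0} = 1
G(4) = mex{1,0} = 2
G(5) = mex{2,1} = 0
G(6) = mex{0,0,0} = 1
G(7) = mex{1,1,1,0} = 2
G(8) = mex{2,2,0,1} = 3
G(9) = mex{3,0,1,0} = 2
G(10) = mex{2,1,2,1} = 0
G(11) = mex{0,2,0,2} = 1
G(12) = mex{1,3,1,0} = 2
G(13) = mex{2,2,2,1} = 0
G(14) = mex{0,0,3,2} = 1
G(15) = mex{1,1,2,3} = 0
G(16) = mex{0,2,0,2} = 1
G(17) = mex{1,0,1,0} = 2
G(18) = mex{2,1,2,1} = 0
G(19) = mex{0,0,0,2} = 1
G(20) = mex{1,1,1,0} = 2
G(21) = mex{2,2,0,1} = 3
G(22) = mex{3,0,1,0} = 2
G(23) = mex{2,1,2,1} = 0
G(24) = mex{0,2,0,2} = 1
G(25) = mex{1,3,1,0} = 2
G(26) = mex{2,2,2,1} = 0
G(27) = mex{0,0,3,2} = 1
G(n+13) = G(n) holds for n = 0,…,6 (a full window of length max(S) = 7), so the sequence is purely periodic with period 13.

13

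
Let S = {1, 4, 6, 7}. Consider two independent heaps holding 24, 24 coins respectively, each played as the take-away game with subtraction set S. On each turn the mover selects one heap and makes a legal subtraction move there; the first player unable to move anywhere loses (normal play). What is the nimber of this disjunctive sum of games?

All heaps use S = {1, 4, 6, 7}:
n :  0  1  2  3  4  5  6  7  8  9 10 11 12 13 14 15 16 17 18 19 20 21 22 23 24
G :  0  1  0  1  2  0  1  2  3  2  0  1  2  0  1  0  1  2  0  1  2  3  2  0  1
Heap A: G(24) = 1.
Heap B: G(24) = 1.
Combined Grundy value = 1 ⊕ 1 = 0.

0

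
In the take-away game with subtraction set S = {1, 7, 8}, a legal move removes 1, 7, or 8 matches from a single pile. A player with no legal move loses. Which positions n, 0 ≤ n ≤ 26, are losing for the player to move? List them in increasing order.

0, 2, 4, 6, 15, 17, 19, 21

G(0) = 0
G(1) = mex{0} = 1
G(2) = mex{1} = 0
G(3) = mex{0} = 1
G(4) = mex{1} = 0
G(5) = mex{0} = 1
G(6) = mex{1} = 0
G(7) = mex{0,0} = 1
G(8) = mex{1,1,0} = 2
G(9) = mex{2,0,1} = 3
G(10) = mex{3,1,0} = 2
G(11) = mex{2,0,1} = 3
G(12) = mex{3,1,0} = 2
G(13) = mex{2,0,1} = 3
G(14) = mex{3,1,0} = 2
G(15) = mex{2,2,1} = 0
G(16) = mex{0,3,2} = 1
G(17) = mex{1,2,3} = 0
G(18) = mex{0,3,2} = 1
G(19) = mex{1,2,3} = 0
G(20) = mex{0,3,2} = 1
G(21) = mex{1,2,3} = 0
G(22) = mex{0,0,2} = 1
G(23) = mex{1,1,0} = 2
G(24) = mex{2,0,1} = 3
G(25) = mex{3,1,0} = 2
G(26) = mex{2,0,1} = 3
P-positions are exactly the n with G(n) = 0.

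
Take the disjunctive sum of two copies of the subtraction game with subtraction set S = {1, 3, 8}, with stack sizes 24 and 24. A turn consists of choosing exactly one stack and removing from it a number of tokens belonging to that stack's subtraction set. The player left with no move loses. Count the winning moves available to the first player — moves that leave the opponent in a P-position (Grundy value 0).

0

All stacks use S = {1, 3, 8}:
G(0) = 0
G(1) = mex{0} = 1
G(2) = mex{1} = 0
G(3) = mex{0,0} = 1
G(4) = mex{1,1} = 0
G(5) = mex{0,0} = 1
G(6) = mex{1,1} = 0
G(7) = mex{0,0} = 1
G(8) = mex{1,1,0} = 2
G(9) = mex{2,0,1} = 3
G(10) = mex{3,1,0} = 2
G(11) = mex{2,2,1} = 0
G(12) = mex{0,3,0} = 1
G(13) = mex{1,2,1} = 0
G(14) = mex{0,0,0} = 1
G(15) = mex{1,1,1} = 0
G(16) = mex{0,0,2} = 1
G(17) = mex{1,1,3} = 0
G(18) = mex{0,0,2} = 1
G(19) = mex{1,1,0} = 2
G(20) = mex{2,0,1} = 3
G(21) = mex{3,1,0} = 2
G(22) = mex{2,2,1} = 0
G(23) = mex{0,3,0} = 1
G(24) = mex{1,2,1} = 0
Stack A: G(24) = 0.
Stack B: G(24) = 0.
Combined Grundy value = 0 ⊕ 0 = 0.
A winning move leaves total XOR = 0, i.e. changes one component's Grundy value g to g ⊕ X where X is the current total.
Stack A: target g' = 0⊕0 = 0, but every legal move changes the Grundy value (mex property), so 0 moves.
Stack B: target g' = 0⊕0 = 0, but every legal move changes the Grundy value (mex property), so 0 moves.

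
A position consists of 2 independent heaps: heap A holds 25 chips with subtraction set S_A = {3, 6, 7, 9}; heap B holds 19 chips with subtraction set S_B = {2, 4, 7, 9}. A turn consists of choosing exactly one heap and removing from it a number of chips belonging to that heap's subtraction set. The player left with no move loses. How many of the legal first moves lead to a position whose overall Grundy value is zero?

3

Heap A, S = {3, 6, 7, 9}:
n :  0  1  2  3  4  5  6  7  8  9 10 11 12 13 14 15 16 17 18 19 20 21 22 23 24 25
G :  0  0  0  1  1  1  2  2  2  3  3  3  0  0  0  1  1  1  2  2  2  3  3  3  0  0
G_A(25) = 0.
Heap B, S = {2, 4, 7, 9}:
G(0) = 0
G(1) = mex{} = 0
G(2) = mex{0} = 1
G(3) = mex{0} = 1
G(4) = mex{1,0} = 2
G(5) = mex{1,0} = 2
G(6) = mex{2,1} = 0
G(7) = mex{2,1,0} = 3
G(8) = mex{0,2,0} = 1
G(9) = mex{3,2,1,0} = 4
G(10) = mex{1,0,1,0} = 2
G(11) = mex{4,3,2,1} = 0
G(12) = mex{2,1,2,1} = 0
G(13) = mex{0,4,0,2} = 1
G(14) = mex{0,2,3,2} = 1
G(15) = mex{1,0,1,0} = 2
G(16) = mex{1,0,4,3} = 2
G(17) = mex{2,1,2,1} = 0
G(18) = mex{2,1,0,4} = 3
G(19) = mex{0,2,0,2} = 1
G_B(19) = 1.
Combined Grundy value = 0 ⊕ 1 = 1.
A winning move leaves total XOR = 0, i.e. changes one component's Grundy value g to g ⊕ X where X is the current total.
Heap A: need g' = 0⊕1 = 1. Options: 25−3→G=3, 25−6→G=2, 25−7→G=2, 25−9→G=1. Hits: 1.
Heap B: need g' = 1⊕1 = 0. Options: 19−2→G=0, 19−4→G=2, 19−7→G=0, 19−9→G=2. Hits: 2.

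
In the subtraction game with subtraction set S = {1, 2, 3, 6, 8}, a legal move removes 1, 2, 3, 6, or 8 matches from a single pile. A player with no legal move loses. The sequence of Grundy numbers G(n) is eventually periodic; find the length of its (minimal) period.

n :  0  1  2  3  4  5  6  7  8  9 10 11 12 13 14 15 16 17 18 19
G :  0  1  2  3  0  1  2  3  4  0  1  2  3  0  1  2  3  4  0  1
G(n+9) = G(n) holds for n = 0,…,7 (a full window of length max(S) = 8), so the sequence is purely periodic with period 9.

9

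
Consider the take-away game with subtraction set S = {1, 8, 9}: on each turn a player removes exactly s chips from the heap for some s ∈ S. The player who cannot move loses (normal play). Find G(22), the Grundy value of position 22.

G(0) = 0
G(1) = mex{0} = 1
G(2) = mex{1} = 0
G(3) = mex{0} = 1
G(4) = mex{1} = 0
G(5) = mex{0} = 1
G(6) = mex{1} = 0
G(7) = mex{0} = 1
G(8) = mex{1,0} = 2
G(9) = mex{2,1,0} = 3
G(10) = mex{3,0,1} = 2
G(11) = mex{2,1,0} = 3
G(12) = mex{3,0,1} = 2
G(13) = mex{2,1,0} = 3
G(14) = mex{3,0,1} = 2
G(15) = mex{2,1,0} = 3
G(16) = mex{3,2,1} = 0
G(17) = mex{0,3,2} = 1
G(18) = mex{1,2,3} = 0
G(19) = mex{0,3,2} = 1
G(20) = mex{1,2,3} = 0
G(21) = mex{0,3,2} = 1
G(22) = mex{1,2,3} = 0

0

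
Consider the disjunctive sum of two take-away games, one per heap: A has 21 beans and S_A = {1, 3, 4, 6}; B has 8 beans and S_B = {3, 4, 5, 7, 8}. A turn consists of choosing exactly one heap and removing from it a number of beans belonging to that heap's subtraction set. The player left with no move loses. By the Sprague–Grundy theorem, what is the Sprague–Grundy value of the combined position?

2

Heap A, S = {1, 3, 4, 6}:
n :  0  1  2  3  4  5  6  7  8  9 10 11 12 13 14 15 16 17 18 19 20 21
G :  0  1  0  1  2  3  2  0  1  0  1  2  3  2  0  1  0  1  2  3  2  0
G_A(21) = 0.
Heap B, S = {3, 4, 5, 7, 8}:
G(0) = 0
G(1) = mex{} = 0
G(2) = mex{} = 0
G(3) = mex{0} = 1
G(4) = mex{0,0} = 1
G(5) = mex{0,0,0} = 1
G(6) = mex{1,0,0} = 2
G(7) = mex{1,1,0,0} = 2
G(8) = mex{1,1,1,0,0} = 2
G_B(8) = 2.
Combined Grundy value = 0 ⊕ 2 = 2.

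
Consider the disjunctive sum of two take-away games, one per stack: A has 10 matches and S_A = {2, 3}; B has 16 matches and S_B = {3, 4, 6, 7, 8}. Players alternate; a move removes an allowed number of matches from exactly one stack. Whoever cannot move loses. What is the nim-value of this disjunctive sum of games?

Stack A, S = {2, 3}:
n :  0  1  2  3  4  5  6  7  8  9 10
G :  0  0  1  1  2  0  0  1  1  2  0
G_A(10) = 0.
Stack B, S = {3, 4, 6, 7, 8}:
n :  0  1  2  3  4  5  6  7  8  9 10 11 12 13 14 15 16
G :  0  0  0  1  1  1  2  2  2  3  3  0  0  0  1  1  1
G_B(16) = 1.
Combined Grundy value = 0 ⊕ 1 = 1.

1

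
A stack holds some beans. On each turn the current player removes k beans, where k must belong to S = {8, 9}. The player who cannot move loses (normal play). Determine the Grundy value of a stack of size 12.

n :  0  1  2  3  4  5  6  7  8  9 10 11 12
G :  0  0  0  0  0  0  0  0  1  1  1  1  1

1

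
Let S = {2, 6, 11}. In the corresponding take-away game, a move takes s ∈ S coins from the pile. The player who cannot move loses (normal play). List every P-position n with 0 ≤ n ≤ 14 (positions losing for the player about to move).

0, 1, 4, 5, 8, 9, 13

n :  0  1  2  3  4  5  6  7  8  9 10 11 12 13 14
G :  0  0  1  1  0  0  1  1  0  0  1  1  2  0  3
P-positions are exactly the n with G(n) = 0.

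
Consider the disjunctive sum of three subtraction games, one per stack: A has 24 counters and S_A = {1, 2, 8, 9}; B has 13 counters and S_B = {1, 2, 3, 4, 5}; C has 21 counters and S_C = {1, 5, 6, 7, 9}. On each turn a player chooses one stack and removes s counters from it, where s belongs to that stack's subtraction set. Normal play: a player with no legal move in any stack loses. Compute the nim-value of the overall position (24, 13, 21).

3

Stack A, S = {1, 2, 8, 9}:
G(0) = 0
G(1) = mex{0} = 1
G(2) = mex{1,0} = 2
G(3) = mex{2,1} = 0
G(4) = mex{0,2} = 1
G(5) = mex{1,0} = 2
G(6) = mex{2,1} = 0
G(7) = mex{0,2} = 1
G(8) = mex{1,0,0} = 2
G(9) = mex{2,1,1,0} = 3
G(10) = mex{3,2,2,1} = 0
G(11) = mex{0,3,0,2} = 1
G(12) = mex{1,0,1,0} = 2
G(13) = mex{2,1,2,1} = 0
G(14) = mex{0,2,0,2} = 1
G(15) = mex{1,0,1,0} = 2
G(16) = mex{2,1,2,1} = 0
G(17) = mex{0,2,3,2} = 1
G(18) = mex{1,0,0,3} = 2
G(19) = mex{2,1,1,0} = 3
G(20) = mex{3,2,2,1} = 0
G(21) = mex{0,3,0,2} = 1
G(22) = mex{1,0,1,0} = 2
G(23) = mex{2,1,2,1} = 0
G(24) = mex{0,2,0,2} = 1
G_A(24) = 1.
Stack B, S = {1, 2, 3, 4, 5}:
n :  0  1  2  3  4  5  6  7  8  9 10 11 12 13
G :  0  1  2  3  4  5  0  1  2  3  4  5  0  1
G_B(13) = 1.
Stack C, S = {1, 5, 6, 7, 9}:
G(0) = 0
G(1) = mex{0} = 1
G(2) = mex{1} = 0
G(3) = mex{0} = 1
G(4) = mex{1} = 0
G(5) = mex{0,0} = 1
G(6) = mex{1,1,0} = 2
G(7) = mex{2,0,1,0} = 3
G(8) = mex{3,1,0,1} = 2
G(9) = mex{2,0,1,0,0} = 3
G(10) = mex{3,1,0,1,1} = 2
G(11) = mex{2,2,1,0,0} = 3
G(12) = mex{3,3,2,1,1} = 0
G(13) = mex{0,2,3,2,0} = 1
G(14) = mex{1,3,2,3,1} = 0
G(15) = mex{0,2,3,2,2} = 1
G(16) = mex{1,3,2,3,3} = 0
G(17) = mex{0,0,3,2,2} = 1
G(18) = mex{1,1,0,3,3} = 2
G(19) = mex{2,0,1,0,2} = 3
G(20) = mex{3,1,0,1,3} = 2
G(21) = mex{2,0,1,0,0} = 3
G_C(21) = 3.
Combined Grundy value = 1 ⊕ 1 ⊕ 3 = 3.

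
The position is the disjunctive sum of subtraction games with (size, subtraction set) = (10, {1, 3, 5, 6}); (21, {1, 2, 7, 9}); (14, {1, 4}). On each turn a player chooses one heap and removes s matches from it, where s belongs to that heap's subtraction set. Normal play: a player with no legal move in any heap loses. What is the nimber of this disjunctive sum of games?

Heap A, S = {1, 3, 5, 6}:
G(0) = 0
G(1) = mex{0} = 1
G(2) = mex{1} = 0
G(3) = mex{0,0} = 1
G(4) = mex{1,1} = 0
G(5) = mex{0,0,0} = 1
G(6) = mex{1,1,1,0} = 2
G(7) = mex{2,0,0,1} = 3
G(8) = mex{3,1,1,0} = 2
G(9) = mex{2,2,0,1} = 3
G(10) = mex{3,3,1,0} = 2
G_A(10) = 2.
Heap B, S = {1, 2, 7, 9}:
n :  0  1  2  3  4  5  6  7  8  9 10 11 12 13 14 15 16 17 18 19 20 21
G :  0  1  2  0  1  2  0  1  2  3  4  0  1  2  0  1  2  0  1  2  3  4
G_B(21) = 4.
Heap C, S = {1, 4}:
G(0) = 0
G(1) = mex{0} = 1
G(2) = mex{1} = 0
G(3) = mex{0} = 1
G(4) = mex{1,0} = 2
G(5) = mex{2,1} = 0
G(6) = mex{0,0} = 1
G(7) = mex{1,1} = 0
G(8) = mex{0,2} = 1
G(9) = mex{1,0} = 2
G(10) = mex{2,1} = 0
G(11) = mex{0,0} = 1
G(12) = mex{1,1} = 0
G(13) = mex{0,2} = 1
G(14) = mex{1,0} = 2
G_C(14) = 2.
Combined Grundy value = 2 ⊕ 4 ⊕ 2 = 4.

4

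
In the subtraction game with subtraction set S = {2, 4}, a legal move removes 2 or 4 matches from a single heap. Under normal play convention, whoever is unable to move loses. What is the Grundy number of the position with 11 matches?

2

G(0) = 0
G(1) = mex{} = 0
G(2) = mex{0} = 1
G(3) = mex{0} = 1
G(4) = mex{1,0} = 2
G(5) = mex{1,0} = 2
G(6) = mex{2,1} = 0
G(7) = mex{2,1} = 0
G(8) = mex{0,2} = 1
G(9) = mex{0,2} = 1
G(10) = mex{1,0} = 2
G(11) = mex{1,0} = 2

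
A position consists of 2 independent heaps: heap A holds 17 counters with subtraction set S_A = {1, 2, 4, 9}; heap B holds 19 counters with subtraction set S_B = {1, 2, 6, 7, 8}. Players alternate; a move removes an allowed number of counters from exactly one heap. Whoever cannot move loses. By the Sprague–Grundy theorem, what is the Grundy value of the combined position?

Heap A, S = {1, 2, 4, 9}:
n :  0  1  2  3  4  5  6  7  8  9 10 11 12 13 14 15 16 17
G :  0  1  2  0  1  2  0  1  2  3  4  0  1  2  0  1  2  0
G_A(17) = 0.
Heap B, S = {1, 2, 6, 7, 8}:
n :  0  1  2  3  4  5  6  7  8  9 10 11 12 13 14 15 16 17 18 19
G :  0  1  2  0  1  2  3  4  5  3  4  5  0  1  2  0  1  2  3  4
G_B(19) = 4.
Combined Grundy value = 0 ⊕ 4 = 4.

4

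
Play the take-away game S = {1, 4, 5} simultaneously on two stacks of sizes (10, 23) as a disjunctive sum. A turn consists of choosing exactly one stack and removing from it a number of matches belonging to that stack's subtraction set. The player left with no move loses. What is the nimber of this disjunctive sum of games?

3

All stacks use S = {1, 4, 5}:
G(0) = 0
G(1) = mex{0} = 1
G(2) = mex{1} = 0
G(3) = mex{0} = 1
G(4) = mex{1,0} = 2
G(5) = mex{2,1,0} = 3
G(6) = mex{3,0,1} = 2
G(7) = mex{2,1,0} = 3
G(8) = mex{3,2,1} = 0
G(9) = mex{0,3,2} = 1
G(10) = mex{1,2,3} = 0
G(11) = mex{0,3,2} = 1
G(12) = mex{1,0,3} = 2
G(13) = mex{2,1,0} = 3
G(14) = mex{3,0,1} = 2
G(15) = mex{2,1,0} = 3
G(16) = mex{3,2,1} = 0
G(17) = mex{0,3,2} = 1
G(18) = mex{1,2,3} = 0
G(19) = mex{0,3,2} = 1
G(20) = mex{1,0,3} = 2
G(21) = mex{2,1,0} = 3
G(22) = mex{3,0,1} = 2
G(23) = mex{2,1,0} = 3
Stack A: G(10) = 0.
Stack B: G(23) = 3.
Combined Grundy value = 0 ⊕ 3 = 3.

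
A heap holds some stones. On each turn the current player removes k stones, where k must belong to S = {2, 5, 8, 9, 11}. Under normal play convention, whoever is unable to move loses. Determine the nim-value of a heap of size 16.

n :  0  1  2  3  4  5  6  7  8  9 10 11 12 13 14 15 16
G :  0  0  1  1  0  2  1  0  2  1  3  2  2  3  0  2  1

1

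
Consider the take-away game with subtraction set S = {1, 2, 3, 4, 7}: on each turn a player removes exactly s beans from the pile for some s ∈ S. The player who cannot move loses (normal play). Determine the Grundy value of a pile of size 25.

0

n :  0  1  2  3  4  5  6  7  8  9 10 11 12 13 14 15 16 17 18 19 20 21 22 23 24 25
G :  0  1  2  3  4  0  1  2  3  4  0  1  2  3  4  0  1  2  3  4  0  1  2  3  4  0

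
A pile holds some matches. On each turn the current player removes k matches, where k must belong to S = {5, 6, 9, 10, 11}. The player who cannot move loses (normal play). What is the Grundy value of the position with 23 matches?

1

n :  0  1  2  3  4  5  6  7  8  9 10 11 12 13 14 15 16 17 18 19 20 21 22 23
G :  0  0  0  0  0  1  1  1  1  1  2  2  2  2  2  3  0  0  0  0  0  1  1  1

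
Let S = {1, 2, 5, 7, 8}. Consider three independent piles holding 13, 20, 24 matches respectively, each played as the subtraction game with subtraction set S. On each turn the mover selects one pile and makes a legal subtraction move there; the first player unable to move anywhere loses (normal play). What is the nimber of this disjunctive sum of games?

All piles use S = {1, 2, 5, 7, 8}:
n :  0  1  2  3  4  5  6  7  8  9 10 11 12 13 14 15 16 17 18 19 20 21 22 23 24
G :  0  1  2  0  1  2  0  1  2  0  1  2  0  1  2  0  1  2  0  1  2  0  1  2  0
Pile A: G(13) = 1.
Pile B: G(20) = 2.
Pile C: G(24) = 0.
Combined Grundy value = 1 ⊕ 2 ⊕ 0 = 3.

3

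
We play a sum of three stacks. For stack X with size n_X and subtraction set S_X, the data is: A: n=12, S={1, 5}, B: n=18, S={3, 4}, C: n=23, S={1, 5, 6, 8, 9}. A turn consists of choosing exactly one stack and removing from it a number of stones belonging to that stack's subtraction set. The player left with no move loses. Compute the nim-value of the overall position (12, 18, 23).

Stack A, S = {1, 5}:
G(0) = 0
G(1) = mex{0} = 1
G(2) = mex{1} = 0
G(3) = mex{0} = 1
G(4) = mex{1} = 0
G(5) = mex{0,0} = 1
G(6) = mex{1,1} = 0
G(7) = mex{0,0} = 1
G(8) = mex{1,1} = 0
G(9) = mex{0,0} = 1
G(10) = mex{1,1} = 0
G(11) = mex{0,0} = 1
G(12) = mex{1,1} = 0
G_A(12) = 0.
Stack B, S = {3, 4}:
n :  0  1  2  3  4  5  6  7  8  9 10 11 12 13 14 15 16 17 18
G :  0  0  0  1  1  1  2  0  0  0  1  1  1  2  0  0  0  1  1
G_B(18) = 1.
Stack C, S = {1, 5, 6, 8, 9}:
G(0) = 0
G(1) = mex{0} = 1
G(2) = mex{1} = 0
G(3) = mex{0} = 1
G(4) = mex{1} = 0
G(5) = mex{0,0} = 1
G(6) = mex{1,1,0} = 2
G(7) = mex{2,0,1} = 3
G(8) = mex{3,1,0,0} = 2
G(9) = mex{2,0,1,1,0} = 3
G(10) = mex{3,1,0,0,1} = 2
G(11) = mex{2,2,1,1,0} = 3
G(12) = mex{3,3,2,0,1} = 4
G(13) = mex{4,2,3,1,0} = 5
G(14) = mex{5,3,2,2,1} = 0
G(15) = mex{0,2,3,3,2} = 1
G(16) = mex{1,3,2,2,3} = 0
G(17) = mex{0,4,3,3,2} = 1
G(18) = mex{1,5,4,2,3} = 0
G(19) = mex{0,0,5,3,2} = 1
G(20) = mex{1,1,0,4,3} = 2
G(21) = mex{2,0,1,5,4} = 3
G(22) = mex{3,1,0,0,5} = 2
G(23) = mex{2,0,1,1,0} = 3
G_C(23) = 3.
Combined Grundy value = 0 ⊕ 1 ⊕ 3 = 2.

2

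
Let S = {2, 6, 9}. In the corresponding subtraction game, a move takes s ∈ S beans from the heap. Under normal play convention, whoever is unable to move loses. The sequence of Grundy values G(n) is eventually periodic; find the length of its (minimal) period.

15

n :  0  1  2  3  4  5  6  7  8  9 10 11 12 13 14 15 16 17 18 19 20 21 22 23 24 25 26 27 28 29 30 31
G :  0  0  1  1  0  0  1  1  0  2  1  3  0  2  1  0  0  1  1  0  0  1  1  0  2  1  3  0  2  1  0  0
G(n+15) = G(n) holds for n = 0,…,8 (a full window of length max(S) = 9), so the sequence is purely periodic with period 15.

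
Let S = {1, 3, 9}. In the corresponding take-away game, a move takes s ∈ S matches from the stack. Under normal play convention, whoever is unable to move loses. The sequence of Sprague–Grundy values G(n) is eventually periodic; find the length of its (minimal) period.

n :  0  1  2  3  4  5  6  7  8  9 10 11 12 13 14
G :  0  1  0  1  0  1  0  1  0  1  0  1  0  1  0
G(n+2) = G(n) holds for n = 0,…,8 (a full window of length max(S) = 9), so the sequence is purely periodic with period 2.

2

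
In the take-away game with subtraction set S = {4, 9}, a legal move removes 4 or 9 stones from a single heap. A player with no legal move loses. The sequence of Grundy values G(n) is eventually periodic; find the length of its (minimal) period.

n :  0  1  2  3  4  5  6  7  8  9 10 11 12 13 14 15 16 17 18 19 20 21 22 23 24 25 26 27
G :  0  0  0  0  1  1  1  1  0  2  2  2  1  0  0  0  0  1  1  1  1  0  2  2  2  1  0  0
G(n+13) = G(n) holds for n = 0,…,8 (a full window of length max(S) = 9), so the sequence is purely periodic with period 13.

13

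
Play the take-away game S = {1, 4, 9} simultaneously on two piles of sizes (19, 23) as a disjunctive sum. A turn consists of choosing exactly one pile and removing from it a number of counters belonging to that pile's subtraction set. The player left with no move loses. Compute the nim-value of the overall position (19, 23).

3

All piles use S = {1, 4, 9}:
G(0) = 0
G(1) = mex{0} = 1
G(2) = mex{1} = 0
G(3) = mex{0} = 1
G(4) = mex{1,0} = 2
G(5) = mex{2,1} = 0
G(6) = mex{0,0} = 1
G(7) = mex{1,1} = 0
G(8) = mex{0,2} = 1
G(9) = mex{1,0,0} = 2
G(10) = mex{2,1,1} = 0
G(11) = mex{0,0,0} = 1
G(12) = mex{1,1,1} = 0
G(13) = mex{0,2,2} = 1
G(14) = mex{1,0,0} = 2
G(15) = mex{2,1,1} = 0
G(16) = mex{0,0,0} = 1
G(17) = mex{1,1,1} = 0
G(18) = mex{0,2,2} = 1
G(19) = mex{1,0,0} = 2
G(20) = mex{2,1,1} = 0
G(21) = mex{0,0,0} = 1
G(22) = mex{1,1,1} = 0
G(23) = mex{0,2,2} = 1
Pile A: G(19) = 2.
Pile B: G(23) = 1.
Combined Grundy value = 2 ⊕ 1 = 3.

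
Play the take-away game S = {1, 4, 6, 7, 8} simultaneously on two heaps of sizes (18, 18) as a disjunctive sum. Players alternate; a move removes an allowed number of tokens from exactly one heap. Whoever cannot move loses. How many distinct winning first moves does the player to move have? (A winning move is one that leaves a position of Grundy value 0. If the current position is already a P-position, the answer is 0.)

All heaps use S = {1, 4, 6, 7, 8}:
G(0) = 0
G(1) = mex{0} = 1
G(2) = mex{1} = 0
G(3) = mex{0} = 1
G(4) = mex{1,0} = 2
G(5) = mex{2,1} = 0
G(6) = mex{0,0,0} = 1
G(7) = mex{1,1,1,0} = 2
G(8) = mex{2,2,0,1,0} = 3
G(9) = mex{3,0,1,0,1} = 2
G(10) = mex{2,1,2,1,0} = 3
G(11) = mex{3,2,0,2,1} = 4
G(12) = mex{4,3,1,0,2} = 5
G(13) = mex{5,2,2,1,0} = 3
G(14) = mex{3,3,3,2,1} = 0
G(15) = mex{0,4,2,3,2} = 1
G(16) = mex{1,5,3,2,3} = 0
G(17) = mex{0,3,4,3,2} = 1
G(18) = mex{1,0,5,4,3} = 2
Heap A: G(18) = 2.
Heap B: G(18) = 2.
Combined Grundy value = 2 ⊕ 2 = 0.
A winning move leaves total XOR = 0, i.e. changes one component's Grundy value g to g ⊕ X where X is the current total.
Heap A: target g' = 2⊕0 = 2, but every legal move changes the Grundy value (mex property), so 0 moves.
Heap B: target g' = 2⊕0 = 2, but every legal move changes the Grundy value (mex property), so 0 moves.

0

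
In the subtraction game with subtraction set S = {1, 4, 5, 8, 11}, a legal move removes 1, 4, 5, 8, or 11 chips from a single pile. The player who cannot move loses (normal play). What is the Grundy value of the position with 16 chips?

n :  0  1  2  3  4  5  6  7  8  9 10 11 12 13 14 15 16
G :  0  1  0  1  2  3  2  3  4  0  1  4  0  1  3  0  1

1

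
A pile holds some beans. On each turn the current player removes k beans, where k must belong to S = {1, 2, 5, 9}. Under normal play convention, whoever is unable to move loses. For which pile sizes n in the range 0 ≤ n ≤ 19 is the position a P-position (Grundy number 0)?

G(0) = 0
G(1) = mex{0} = 1
G(2) = mex{1,0} = 2
G(3) = mex{2,1} = 0
G(4) = mex{0,2} = 1
G(5) = mex{1,0,0} = 2
G(6) = mex{2,1,1} = 0
G(7) = mex{0,2,2} = 1
G(8) = mex{1,0,0} = 2
G(9) = mex{2,1,1,0} = 3
G(10) = mex{3,2,2,1} = 0
G(11) = mex{0,3,0,2} = 1
G(12) = mex{1,0,1,0} = 2
G(13) = mex{2,1,2,1} = 0
G(14) = mex{0,2,3,2} = 1
G(15) = mex{1,0,0,0} = 2
G(16) = mex{2,1,1,1} = 0
G(17) = mex{0,2,2,2} = 1
G(18) = mex{1,0,0,3} = 2
G(19) = mex{2,1,1,0} = 3
P-positions are exactly the n with G(n) = 0.

0, 3, 6, 10, 13, 16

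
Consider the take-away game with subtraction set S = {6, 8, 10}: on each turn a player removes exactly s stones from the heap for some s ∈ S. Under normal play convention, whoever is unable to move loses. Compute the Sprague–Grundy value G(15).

2

n :  0  1  2  3  4  5  6  7  8  9 10 11 12 13 14 15
G :  0  0  0  0  0  0  1  1  1  1  1  1  2  2  2  2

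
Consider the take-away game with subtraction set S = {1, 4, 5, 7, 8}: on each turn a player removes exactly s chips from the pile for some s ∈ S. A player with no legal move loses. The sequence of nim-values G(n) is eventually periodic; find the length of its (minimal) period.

n :  0  1  2  3  4  5  6  7  8  9 10 11 12 13 14 15 16 17 18 19 20 21 22 23
G :  0  1  0  1  2  3  2  3  4  5  4  0  1  0  1  2  3  2  3  4  5  4  0  1
G(n+11) = G(n) holds for n = 0,…,7 (a full window of length max(S) = 8), so the sequence is purely periodic with period 11.

11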